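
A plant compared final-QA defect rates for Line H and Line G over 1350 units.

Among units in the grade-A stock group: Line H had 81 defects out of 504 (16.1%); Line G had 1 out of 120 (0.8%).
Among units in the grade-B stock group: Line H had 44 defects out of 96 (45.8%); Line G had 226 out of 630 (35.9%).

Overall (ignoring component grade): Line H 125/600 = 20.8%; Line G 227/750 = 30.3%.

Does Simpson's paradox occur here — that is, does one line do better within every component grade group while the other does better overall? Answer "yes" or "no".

yes

Within each component grade level (grade-A stock 16.1% vs 0.8%; grade-B stock 45.8% vs 35.9%), Line G has the lower rate every time. Pooled: 20.8% vs 30.3% — Line H has the lower rate overall. The two comparisons disagree.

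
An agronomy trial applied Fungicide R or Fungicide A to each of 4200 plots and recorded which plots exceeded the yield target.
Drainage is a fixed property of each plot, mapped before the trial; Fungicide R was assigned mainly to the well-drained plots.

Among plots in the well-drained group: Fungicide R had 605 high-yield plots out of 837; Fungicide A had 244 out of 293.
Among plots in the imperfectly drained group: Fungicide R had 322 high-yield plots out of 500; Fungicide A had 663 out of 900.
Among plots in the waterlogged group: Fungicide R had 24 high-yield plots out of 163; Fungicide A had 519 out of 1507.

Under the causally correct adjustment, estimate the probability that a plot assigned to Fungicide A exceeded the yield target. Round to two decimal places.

0.61

Fungicide A is higher inside every field drainage stratum but Fungicide R is higher in aggregate. Whether to stratify depends on how field drainage relates to the fungicide.
The imbalance in field drainage arose from how plots were allocated, not from anything the fungicide did; and field drainage independently affects the outcome. The pooled gap is confounded — condition on field drainage.
Standardising Fungicide A to the population field drainage mix: 0.269·244/293 + 0.333·663/900 + 0.398·519/1507 = 0.607.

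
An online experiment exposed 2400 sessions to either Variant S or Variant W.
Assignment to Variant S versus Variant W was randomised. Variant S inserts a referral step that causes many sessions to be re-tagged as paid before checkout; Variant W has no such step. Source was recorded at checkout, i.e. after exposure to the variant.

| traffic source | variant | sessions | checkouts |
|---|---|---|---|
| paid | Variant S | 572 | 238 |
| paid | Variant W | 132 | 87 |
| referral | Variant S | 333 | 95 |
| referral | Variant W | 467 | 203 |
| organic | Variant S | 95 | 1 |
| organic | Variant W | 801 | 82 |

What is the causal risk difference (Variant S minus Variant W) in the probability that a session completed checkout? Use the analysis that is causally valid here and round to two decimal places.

+0.07

Traffic source here is a post-treatment variable shaped by the variant; conditioning on it would introduce bias rather than remove it. The overall comparison is the causal one.
The causal difference is the pooled difference: 0.334 − 0.266 = +0.068.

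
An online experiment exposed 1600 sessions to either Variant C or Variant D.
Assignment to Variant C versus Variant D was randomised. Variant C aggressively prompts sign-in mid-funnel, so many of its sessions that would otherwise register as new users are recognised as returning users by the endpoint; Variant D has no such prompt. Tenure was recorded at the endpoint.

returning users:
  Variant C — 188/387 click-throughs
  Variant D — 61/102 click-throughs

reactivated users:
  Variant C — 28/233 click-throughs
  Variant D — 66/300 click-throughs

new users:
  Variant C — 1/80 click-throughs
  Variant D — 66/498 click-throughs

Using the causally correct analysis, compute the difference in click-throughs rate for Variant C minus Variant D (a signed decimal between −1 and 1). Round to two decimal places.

+0.10

The user tenure-specific comparison favours Variant D throughout, but the pooled figures favour Variant C. The question is whether to condition on user tenure.
User tenure is downstream of the variant. One should not condition on a consequence of treatment, so the overall rates are the right comparison.
The causal difference is the pooled difference: 0.310 − 0.214 = +0.096.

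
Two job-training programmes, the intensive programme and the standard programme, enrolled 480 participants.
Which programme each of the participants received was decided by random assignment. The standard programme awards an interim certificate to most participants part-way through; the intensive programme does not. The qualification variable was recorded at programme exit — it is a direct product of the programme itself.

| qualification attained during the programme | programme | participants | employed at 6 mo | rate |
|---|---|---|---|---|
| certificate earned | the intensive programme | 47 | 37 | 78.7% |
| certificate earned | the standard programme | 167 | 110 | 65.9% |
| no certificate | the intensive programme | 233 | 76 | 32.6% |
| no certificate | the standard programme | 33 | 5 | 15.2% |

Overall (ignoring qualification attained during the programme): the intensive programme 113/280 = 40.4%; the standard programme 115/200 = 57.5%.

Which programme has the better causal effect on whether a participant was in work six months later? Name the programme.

Within every qualification attained during the programme level the intensive programme has the higher rate, yet pooled the standard programme does — Simpson's reversal.
Stratifying would compare programmes among participants the programmes themselves sorted into qualification attained during the programme groups — a form of selection on an intermediate. The unconditioned pooled rates give the total causal effect.
Pooled: the intensive programme 40.4% vs the standard programme 57.5%; the standard programme is higher overall.

the standard programme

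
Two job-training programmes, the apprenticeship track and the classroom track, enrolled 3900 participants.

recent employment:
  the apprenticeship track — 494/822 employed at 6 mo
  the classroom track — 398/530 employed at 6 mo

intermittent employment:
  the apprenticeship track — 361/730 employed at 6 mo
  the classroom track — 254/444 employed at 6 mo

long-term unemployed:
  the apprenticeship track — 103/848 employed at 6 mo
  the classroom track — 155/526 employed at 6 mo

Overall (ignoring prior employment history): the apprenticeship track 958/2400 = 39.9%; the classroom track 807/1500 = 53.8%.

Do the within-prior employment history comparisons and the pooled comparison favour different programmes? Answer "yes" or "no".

Within each prior employment history level (recent employment 60.1% vs 75.1%; intermittent employment 49.5% vs 57.2%; long-term unemployed 12.1% vs 29.5%), the classroom track has the higher rate every time. Pooled: 39.9% vs 53.8% — the classroom track has the higher rate overall. They agree.

no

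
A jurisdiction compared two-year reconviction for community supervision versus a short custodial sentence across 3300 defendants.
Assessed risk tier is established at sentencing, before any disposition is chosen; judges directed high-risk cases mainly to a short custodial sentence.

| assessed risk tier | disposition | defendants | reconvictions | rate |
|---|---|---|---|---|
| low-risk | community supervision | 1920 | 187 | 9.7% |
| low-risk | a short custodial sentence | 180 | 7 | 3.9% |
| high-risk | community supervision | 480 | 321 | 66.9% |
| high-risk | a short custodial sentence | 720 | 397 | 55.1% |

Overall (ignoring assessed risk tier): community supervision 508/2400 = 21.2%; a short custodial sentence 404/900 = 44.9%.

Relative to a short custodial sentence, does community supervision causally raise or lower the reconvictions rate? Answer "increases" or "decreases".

Since assessed risk tier is a pre-existing factor (not a product of the disposition) and it affects the outcome on its own, it is a confounder. The stratified rates, not the pooled rate, identify the causal effect.
Within each level — low-risk: 9.7% vs 3.9%; high-risk: 66.9% vs 55.1% — a short custodial sentence is lower every time.

increases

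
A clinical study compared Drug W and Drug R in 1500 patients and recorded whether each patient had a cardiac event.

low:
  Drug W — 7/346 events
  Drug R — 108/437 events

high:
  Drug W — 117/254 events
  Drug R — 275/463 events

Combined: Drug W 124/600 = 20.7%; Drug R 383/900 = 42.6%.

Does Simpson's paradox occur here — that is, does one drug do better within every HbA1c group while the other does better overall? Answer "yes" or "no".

no

Within each HbA1c level (low 2.0% vs 24.7%; high 46.1% vs 59.4%), Drug W has the lower rate every time. Pooled: 20.7% vs 42.6% — Drug W has the lower rate overall. They agree.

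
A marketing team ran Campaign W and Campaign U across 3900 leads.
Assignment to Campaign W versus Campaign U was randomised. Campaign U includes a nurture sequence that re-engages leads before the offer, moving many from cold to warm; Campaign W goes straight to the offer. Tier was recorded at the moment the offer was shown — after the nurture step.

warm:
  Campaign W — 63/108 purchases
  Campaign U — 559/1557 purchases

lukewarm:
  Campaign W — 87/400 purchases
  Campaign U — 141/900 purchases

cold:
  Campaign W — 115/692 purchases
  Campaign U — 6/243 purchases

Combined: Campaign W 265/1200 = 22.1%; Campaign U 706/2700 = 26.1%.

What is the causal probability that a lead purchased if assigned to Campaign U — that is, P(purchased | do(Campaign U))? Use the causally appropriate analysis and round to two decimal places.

0.26

The stratified and pooled comparisons disagree (Campaign W wins within each engagement tier; Campaign U wins overall), so the answer turns on the causal role of engagement tier.
The distribution of engagement tier is itself part of what the campaign does — it is an intermediate outcome. Holding it fixed would remove that part of the effect; the total effect is the pooled difference.
So P(outcome | do(Campaign U)) is just the pooled rate for Campaign U: 706/2700 = 0.261.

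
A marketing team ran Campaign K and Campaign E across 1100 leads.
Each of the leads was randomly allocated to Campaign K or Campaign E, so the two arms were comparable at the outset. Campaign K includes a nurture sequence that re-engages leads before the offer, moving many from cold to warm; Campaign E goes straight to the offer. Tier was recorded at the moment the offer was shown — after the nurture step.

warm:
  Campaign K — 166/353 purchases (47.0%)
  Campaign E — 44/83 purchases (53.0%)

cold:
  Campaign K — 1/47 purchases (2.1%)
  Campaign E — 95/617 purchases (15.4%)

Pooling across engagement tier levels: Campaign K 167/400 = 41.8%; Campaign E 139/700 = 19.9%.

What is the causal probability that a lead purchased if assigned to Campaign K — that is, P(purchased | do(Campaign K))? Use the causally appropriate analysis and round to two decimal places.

0.42

Engagement tier is downstream of the campaign. One should not condition on a consequence of treatment, so the overall rates are the right comparison.
So P(outcome | do(Campaign K)) is just the pooled rate for Campaign K: 167/400 = 0.417.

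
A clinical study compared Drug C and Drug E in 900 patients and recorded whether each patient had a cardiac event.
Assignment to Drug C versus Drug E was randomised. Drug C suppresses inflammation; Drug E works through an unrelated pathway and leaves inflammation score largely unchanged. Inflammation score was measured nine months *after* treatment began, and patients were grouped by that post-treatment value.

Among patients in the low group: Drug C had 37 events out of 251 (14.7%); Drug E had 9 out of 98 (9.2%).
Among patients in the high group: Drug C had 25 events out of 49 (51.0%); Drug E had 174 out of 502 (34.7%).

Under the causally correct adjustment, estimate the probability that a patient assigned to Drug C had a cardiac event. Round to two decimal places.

0.21

The stratified and pooled comparisons disagree (Drug E wins within each inflammation score; Drug C wins overall), so the answer turns on the causal role of inflammation score.
Inflammation score is downstream of the drug. One should not condition on a consequence of treatment, so the overall rates are the right comparison.
So P(outcome | do(Drug C)) is just the pooled rate for Drug C: 62/300 = 0.207.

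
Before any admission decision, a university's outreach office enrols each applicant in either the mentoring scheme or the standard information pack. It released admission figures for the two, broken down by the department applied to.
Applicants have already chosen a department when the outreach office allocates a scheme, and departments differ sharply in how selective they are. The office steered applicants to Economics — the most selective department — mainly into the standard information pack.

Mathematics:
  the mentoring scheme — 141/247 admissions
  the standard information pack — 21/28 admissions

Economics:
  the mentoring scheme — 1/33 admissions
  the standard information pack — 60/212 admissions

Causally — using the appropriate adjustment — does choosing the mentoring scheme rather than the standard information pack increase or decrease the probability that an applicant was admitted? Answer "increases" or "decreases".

decreases

The department-specific comparison favours the standard information pack throughout, but the pooled figures favour the mentoring scheme. The question is whether to condition on department.
Since department is a pre-existing factor (not a product of the outreach scheme) and it affects the outcome on its own, it is a confounder. The stratified rates, not the pooled rate, identify the causal effect.
Within each level — Mathematics: 57.1% vs 75.0%; Economics: 3.0% vs 28.3% — the standard information pack is higher every time.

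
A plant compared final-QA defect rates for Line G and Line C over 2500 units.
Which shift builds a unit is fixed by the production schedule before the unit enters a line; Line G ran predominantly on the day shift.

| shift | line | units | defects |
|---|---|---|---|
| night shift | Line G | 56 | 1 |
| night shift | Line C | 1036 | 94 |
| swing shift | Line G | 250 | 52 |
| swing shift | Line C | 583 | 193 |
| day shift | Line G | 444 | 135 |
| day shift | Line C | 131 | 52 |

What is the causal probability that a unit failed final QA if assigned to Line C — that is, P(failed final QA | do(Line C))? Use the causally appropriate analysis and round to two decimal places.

0.24

Since shift is a pre-existing factor (not a product of the line) and it affects the outcome on its own, it is a confounder. The stratified rates, not the pooled rate, identify the causal effect.
Standardising Line C to the population shift mix: 0.437·94/1036 + 0.333·193/583 + 0.230·52/131 = 0.241.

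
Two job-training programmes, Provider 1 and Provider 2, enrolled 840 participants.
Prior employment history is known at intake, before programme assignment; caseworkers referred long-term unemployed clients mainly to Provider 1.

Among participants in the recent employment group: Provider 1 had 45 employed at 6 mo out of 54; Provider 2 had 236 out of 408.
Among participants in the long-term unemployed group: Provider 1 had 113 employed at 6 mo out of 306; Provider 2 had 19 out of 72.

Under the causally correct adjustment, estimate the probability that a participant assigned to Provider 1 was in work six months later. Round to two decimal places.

0.62

The imbalance in prior employment history arose from how participants were allocated, not from anything the programme did; and prior employment history independently affects the outcome. The pooled gap is confounded — condition on prior employment history.
Standardising Provider 1 to the population prior employment history mix: 0.550·45/54 + 0.450·113/306 = 0.625.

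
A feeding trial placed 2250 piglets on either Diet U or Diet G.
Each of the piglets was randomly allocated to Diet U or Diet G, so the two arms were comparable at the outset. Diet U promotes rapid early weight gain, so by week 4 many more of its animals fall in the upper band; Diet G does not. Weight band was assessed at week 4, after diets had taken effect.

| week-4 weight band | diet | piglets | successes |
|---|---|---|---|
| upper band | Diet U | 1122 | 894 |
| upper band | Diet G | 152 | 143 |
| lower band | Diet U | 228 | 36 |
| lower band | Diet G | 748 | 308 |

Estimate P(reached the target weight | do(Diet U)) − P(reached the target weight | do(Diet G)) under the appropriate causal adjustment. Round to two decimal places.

+0.19

Week-4 weight band is recorded after the diet and is itself shifted by it — it sits on the causal path from diet to outcome. Conditioning on a mediator would strip out part of the effect we want; the pooled comparison gives the total causal effect.
The causal difference is the pooled difference: 0.689 − 0.501 = +0.188.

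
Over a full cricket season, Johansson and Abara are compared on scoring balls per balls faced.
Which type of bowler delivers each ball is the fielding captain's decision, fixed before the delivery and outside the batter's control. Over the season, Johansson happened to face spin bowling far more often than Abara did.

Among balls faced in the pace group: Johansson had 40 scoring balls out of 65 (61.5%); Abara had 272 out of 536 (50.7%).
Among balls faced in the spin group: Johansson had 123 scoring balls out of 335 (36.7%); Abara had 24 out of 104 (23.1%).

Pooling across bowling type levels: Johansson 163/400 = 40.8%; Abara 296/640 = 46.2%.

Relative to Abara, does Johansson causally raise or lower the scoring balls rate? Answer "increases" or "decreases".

increases

Within every bowling type level Johansson has the higher rate, yet pooled Abara does — Simpson's reversal.
Bowling type satisfies the back-door criterion: it is not a descendant of the player, and it blocks the spurious path from player to outcome. Adjusting for it (i.e., using the within-bowling type rates) gives the causal effect.
Within each level — pace: 61.5% vs 50.7%; spin: 36.7% vs 23.1% — Johansson is higher every time.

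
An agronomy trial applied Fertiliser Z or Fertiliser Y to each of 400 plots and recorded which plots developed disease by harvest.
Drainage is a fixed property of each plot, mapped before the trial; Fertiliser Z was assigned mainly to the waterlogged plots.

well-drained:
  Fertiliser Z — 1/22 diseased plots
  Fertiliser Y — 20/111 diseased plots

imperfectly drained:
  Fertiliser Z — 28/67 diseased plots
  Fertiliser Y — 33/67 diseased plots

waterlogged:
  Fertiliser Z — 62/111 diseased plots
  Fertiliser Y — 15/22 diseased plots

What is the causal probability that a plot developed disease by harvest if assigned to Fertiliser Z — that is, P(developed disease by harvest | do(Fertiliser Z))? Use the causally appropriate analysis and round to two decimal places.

Fertiliser Z is lower inside every field drainage stratum but Fertiliser Y is lower in aggregate. Whether to stratify depends on how field drainage relates to the fertiliser.
The imbalance in field drainage arose from how plots were allocated, not from anything the fertiliser did; and field drainage independently affects the outcome. The pooled gap is confounded — condition on field drainage.
Standardising Fertiliser Z to the population field drainage mix: 0.333·1/22 + 0.335·28/67 + 0.333·62/111 = 0.341.

0.34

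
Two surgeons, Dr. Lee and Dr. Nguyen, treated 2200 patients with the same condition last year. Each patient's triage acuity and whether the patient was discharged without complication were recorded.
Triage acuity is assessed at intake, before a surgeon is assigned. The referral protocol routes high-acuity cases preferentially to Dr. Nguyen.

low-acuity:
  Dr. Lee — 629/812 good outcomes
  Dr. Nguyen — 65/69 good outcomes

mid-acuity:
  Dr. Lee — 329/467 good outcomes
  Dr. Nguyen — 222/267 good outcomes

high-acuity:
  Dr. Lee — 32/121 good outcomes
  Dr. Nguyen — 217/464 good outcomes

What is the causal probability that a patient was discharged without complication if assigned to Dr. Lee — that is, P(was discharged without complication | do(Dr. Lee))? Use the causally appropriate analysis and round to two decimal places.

0.62

Since triage acuity is a pre-existing factor (not a product of the surgeon) and it affects the outcome on its own, it is a confounder. The stratified rates, not the pooled rate, identify the causal effect.
Standardising Dr. Lee to the population triage acuity mix: 0.400·629/812 + 0.334·329/467 + 0.266·32/121 = 0.616.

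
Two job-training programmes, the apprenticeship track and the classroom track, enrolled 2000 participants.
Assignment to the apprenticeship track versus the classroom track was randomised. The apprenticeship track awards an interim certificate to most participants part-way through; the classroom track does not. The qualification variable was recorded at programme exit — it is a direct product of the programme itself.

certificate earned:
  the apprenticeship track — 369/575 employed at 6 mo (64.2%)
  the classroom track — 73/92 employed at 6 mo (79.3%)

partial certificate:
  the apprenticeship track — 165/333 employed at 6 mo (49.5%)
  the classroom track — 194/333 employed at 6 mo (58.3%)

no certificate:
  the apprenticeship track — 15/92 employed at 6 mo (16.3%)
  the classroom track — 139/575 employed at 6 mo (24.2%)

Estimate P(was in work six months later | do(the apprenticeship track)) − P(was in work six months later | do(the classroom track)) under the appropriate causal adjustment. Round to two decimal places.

The stratified and pooled comparisons disagree (the classroom track wins within each qualification attained during the programme; the apprenticeship track wins overall), so the answer turns on the causal role of qualification attained during the programme.
Qualification attained during the programme here is a post-treatment variable shaped by the programme; conditioning on it would introduce bias rather than remove it. The overall comparison is the causal one.
The causal difference is the pooled difference: 0.549 − 0.406 = +0.143.

+0.14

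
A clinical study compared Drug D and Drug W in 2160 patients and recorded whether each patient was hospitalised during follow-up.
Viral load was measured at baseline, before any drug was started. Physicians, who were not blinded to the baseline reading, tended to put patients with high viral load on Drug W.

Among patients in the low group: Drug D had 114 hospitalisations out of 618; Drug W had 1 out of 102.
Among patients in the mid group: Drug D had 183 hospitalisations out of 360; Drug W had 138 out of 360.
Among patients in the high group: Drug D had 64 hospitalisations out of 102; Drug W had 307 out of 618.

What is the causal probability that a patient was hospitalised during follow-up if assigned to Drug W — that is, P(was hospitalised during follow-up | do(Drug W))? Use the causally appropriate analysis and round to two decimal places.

Viral load differs across drugs for reasons unrelated to any effect of the drug itself, and it separately predicts the outcome — a classic confounder. We must compare within viral load levels.
Standardising Drug W to the population viral load mix: 0.333·1/102 + 0.333·138/360 + 0.333·307/618 = 0.297.

0.30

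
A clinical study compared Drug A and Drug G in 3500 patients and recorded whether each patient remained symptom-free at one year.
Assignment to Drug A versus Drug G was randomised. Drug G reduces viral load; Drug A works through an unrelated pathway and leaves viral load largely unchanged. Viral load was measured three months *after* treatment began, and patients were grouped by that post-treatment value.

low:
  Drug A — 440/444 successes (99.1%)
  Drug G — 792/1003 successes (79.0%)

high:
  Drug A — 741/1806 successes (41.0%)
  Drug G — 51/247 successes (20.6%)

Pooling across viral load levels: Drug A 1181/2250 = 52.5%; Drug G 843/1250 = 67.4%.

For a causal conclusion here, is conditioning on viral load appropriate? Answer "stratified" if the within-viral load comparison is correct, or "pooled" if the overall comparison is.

The stratified and pooled comparisons disagree (Drug A wins within each viral load; Drug G wins overall), so the answer turns on the causal role of viral load.
Viral load here is a post-treatment variable shaped by the drug; conditioning on it would introduce bias rather than remove it. The overall comparison is the causal one.
Pooled: Drug A 52.5% vs Drug G 67.4%; Drug G is higher overall.

pooled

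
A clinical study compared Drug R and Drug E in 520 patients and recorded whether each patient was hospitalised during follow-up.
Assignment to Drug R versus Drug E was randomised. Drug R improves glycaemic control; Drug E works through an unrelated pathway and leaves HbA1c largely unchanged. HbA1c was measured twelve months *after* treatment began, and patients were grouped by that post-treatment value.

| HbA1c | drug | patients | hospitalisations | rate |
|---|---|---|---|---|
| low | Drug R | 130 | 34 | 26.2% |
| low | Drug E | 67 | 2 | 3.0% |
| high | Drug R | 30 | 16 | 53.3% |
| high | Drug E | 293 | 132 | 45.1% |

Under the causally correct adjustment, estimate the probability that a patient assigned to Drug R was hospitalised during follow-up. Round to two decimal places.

Drug E is lower inside every HbA1c stratum but Drug R is lower in aggregate. Whether to stratify depends on how HbA1c relates to the drug.
The distribution of HbA1c is itself part of what the drug does — it is an intermediate outcome. Holding it fixed would remove that part of the effect; the total effect is the pooled difference.
So P(outcome | do(Drug R)) is just the pooled rate for Drug R: 50/160 = 0.312.

0.31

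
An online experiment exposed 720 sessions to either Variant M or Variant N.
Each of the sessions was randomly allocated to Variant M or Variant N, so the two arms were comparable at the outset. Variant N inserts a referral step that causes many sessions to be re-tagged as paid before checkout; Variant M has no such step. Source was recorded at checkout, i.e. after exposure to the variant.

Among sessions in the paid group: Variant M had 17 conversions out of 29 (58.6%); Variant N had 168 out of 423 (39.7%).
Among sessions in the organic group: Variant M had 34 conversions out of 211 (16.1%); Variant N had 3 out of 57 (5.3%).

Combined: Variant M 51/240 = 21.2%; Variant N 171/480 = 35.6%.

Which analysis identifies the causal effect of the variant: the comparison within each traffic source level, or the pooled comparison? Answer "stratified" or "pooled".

Traffic source is recorded after the variant and is itself shifted by it — it sits on the causal path from variant to outcome. Conditioning on a mediator would strip out part of the effect we want; the pooled comparison gives the total causal effect.
Pooled: Variant M 21.2% vs Variant N 35.6%; Variant N is higher overall.

pooled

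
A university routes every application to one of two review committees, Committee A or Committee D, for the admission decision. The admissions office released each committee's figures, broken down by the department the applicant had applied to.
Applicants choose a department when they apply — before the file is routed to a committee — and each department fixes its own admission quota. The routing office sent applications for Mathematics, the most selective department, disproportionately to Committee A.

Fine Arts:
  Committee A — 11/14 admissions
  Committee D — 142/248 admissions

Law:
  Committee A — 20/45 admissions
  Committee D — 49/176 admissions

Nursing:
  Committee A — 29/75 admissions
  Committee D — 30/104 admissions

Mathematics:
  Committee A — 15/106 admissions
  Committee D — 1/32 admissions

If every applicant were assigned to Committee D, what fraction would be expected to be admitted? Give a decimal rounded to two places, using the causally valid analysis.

0.33

Committee A is higher inside every department stratum but Committee D is higher in aggregate. Whether to stratify depends on how department relates to the review committee.
Department satisfies the back-door criterion: it is not a descendant of the review committee, and it blocks the spurious path from review committee to outcome. Adjusting for it (i.e., using the within-department rates) gives the causal effect.
Standardising Committee D to the population department mix: 0.328·142/248 + 0.276·49/176 + 0.224·30/104 + 0.172·1/32 = 0.334.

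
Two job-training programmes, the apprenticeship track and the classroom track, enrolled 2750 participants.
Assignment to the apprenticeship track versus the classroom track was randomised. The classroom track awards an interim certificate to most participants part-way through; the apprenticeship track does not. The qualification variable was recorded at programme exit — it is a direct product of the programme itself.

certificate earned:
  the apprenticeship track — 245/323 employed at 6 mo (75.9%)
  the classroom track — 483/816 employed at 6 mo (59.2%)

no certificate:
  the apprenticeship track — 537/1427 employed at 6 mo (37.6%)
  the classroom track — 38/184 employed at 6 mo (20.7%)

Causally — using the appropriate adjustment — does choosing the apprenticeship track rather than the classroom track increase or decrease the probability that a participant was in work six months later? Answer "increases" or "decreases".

Within every qualification attained during the programme level the apprenticeship track has the higher rate, yet pooled the classroom track does — Simpson's reversal.
The distribution of qualification attained during the programme is itself part of what the programme does — it is an intermediate outcome. Holding it fixed would remove that part of the effect; the total effect is the pooled difference.
Pooled: the apprenticeship track 44.7% vs the classroom track 52.1%; the classroom track is higher overall.

decreases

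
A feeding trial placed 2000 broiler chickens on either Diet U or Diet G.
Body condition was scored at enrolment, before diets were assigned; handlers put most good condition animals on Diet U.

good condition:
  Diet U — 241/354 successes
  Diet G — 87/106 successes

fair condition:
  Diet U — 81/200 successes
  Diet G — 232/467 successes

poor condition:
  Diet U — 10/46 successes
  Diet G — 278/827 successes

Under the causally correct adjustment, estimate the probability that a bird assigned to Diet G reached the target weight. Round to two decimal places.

The stratified and pooled comparisons disagree (Diet G wins within each starting body condition; Diet U wins overall), so the answer turns on the causal role of starting body condition.
Here starting body condition is a common cause — it drives both which diet a case falls under and the outcome. The crude comparison mixes populations; the stratum-specific rates are the causally relevant ones.
Standardising Diet G to the population starting body condition mix: 0.230·87/106 + 0.334·232/467 + 0.436·278/827 = 0.501.

0.50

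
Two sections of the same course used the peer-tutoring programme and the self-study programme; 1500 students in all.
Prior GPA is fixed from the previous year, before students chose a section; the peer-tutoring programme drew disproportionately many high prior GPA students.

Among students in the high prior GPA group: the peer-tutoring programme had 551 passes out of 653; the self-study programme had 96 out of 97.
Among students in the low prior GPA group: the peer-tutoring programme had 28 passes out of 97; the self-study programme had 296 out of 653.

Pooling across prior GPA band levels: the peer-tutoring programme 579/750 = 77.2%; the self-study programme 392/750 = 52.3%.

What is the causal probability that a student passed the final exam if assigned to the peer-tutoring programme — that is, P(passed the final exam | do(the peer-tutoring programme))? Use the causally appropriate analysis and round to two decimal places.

The stratified and pooled comparisons disagree (the self-study programme wins within each prior GPA band; the peer-tutoring programme wins overall), so the answer turns on the causal role of prior GPA band.
The imbalance in prior GPA band arose from how students were allocated, not from anything the teaching method did; and prior GPA band independently affects the outcome. The pooled gap is confounded — condition on prior GPA band.
Standardising the peer-tutoring programme to the population prior GPA band mix: 0.500·551/653 + 0.500·28/97 = 0.566.

0.57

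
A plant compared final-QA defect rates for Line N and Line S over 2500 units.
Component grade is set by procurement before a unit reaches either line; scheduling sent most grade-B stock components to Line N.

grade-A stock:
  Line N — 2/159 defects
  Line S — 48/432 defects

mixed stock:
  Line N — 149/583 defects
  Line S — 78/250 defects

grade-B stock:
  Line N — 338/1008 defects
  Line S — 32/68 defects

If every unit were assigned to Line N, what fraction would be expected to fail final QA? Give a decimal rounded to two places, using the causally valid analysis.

0.23

Within every component grade level Line N has the lower rate, yet pooled Line S does — Simpson's reversal.
Nothing the line does changes component grade; the imbalance is an allocation artefact. With component grade also predicting the outcome, the pooled figure is confounded, and the within-stratum comparison is the causal one.
Standardising Line N to the population component grade mix: 0.236·2/159 + 0.333·149/583 + 0.430·338/1008 = 0.232.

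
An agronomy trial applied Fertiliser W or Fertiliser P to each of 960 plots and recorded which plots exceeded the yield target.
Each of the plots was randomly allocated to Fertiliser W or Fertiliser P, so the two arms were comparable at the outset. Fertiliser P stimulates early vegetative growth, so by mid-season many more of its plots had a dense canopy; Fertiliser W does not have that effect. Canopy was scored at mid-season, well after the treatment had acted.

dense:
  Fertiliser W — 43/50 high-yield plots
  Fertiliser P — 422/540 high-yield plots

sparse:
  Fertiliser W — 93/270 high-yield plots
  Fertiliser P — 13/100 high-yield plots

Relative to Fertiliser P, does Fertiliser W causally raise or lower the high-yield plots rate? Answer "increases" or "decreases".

Mid-season canopy lies on the pathway fertiliser → mid-season canopy → outcome, so adjusting for it blocks the indirect effect. For the total causal effect of fertiliser, use the unadjusted pooled rates.
Pooled: Fertiliser W 42.5% vs Fertiliser P 68.0%; Fertiliser P is higher overall.

decreases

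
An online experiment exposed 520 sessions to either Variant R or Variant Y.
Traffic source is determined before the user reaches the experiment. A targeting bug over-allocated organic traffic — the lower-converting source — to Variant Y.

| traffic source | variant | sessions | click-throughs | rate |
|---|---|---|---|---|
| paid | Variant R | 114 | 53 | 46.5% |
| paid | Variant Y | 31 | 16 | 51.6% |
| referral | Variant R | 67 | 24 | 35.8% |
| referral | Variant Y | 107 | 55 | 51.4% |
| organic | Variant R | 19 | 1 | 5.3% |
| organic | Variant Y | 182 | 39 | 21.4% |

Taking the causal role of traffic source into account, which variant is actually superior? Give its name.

Within every traffic source level Variant Y has the higher rate, yet pooled Variant R does — Simpson's reversal.
The imbalance in traffic source arose from how sessions were allocated, not from anything the variant did; and traffic source independently affects the outcome. The pooled gap is confounded — condition on traffic source.
Within each level — paid: 46.5% vs 51.6%; referral: 35.8% vs 51.4%; organic: 5.3% vs 21.4% — Variant Y is higher every time.

Variant Y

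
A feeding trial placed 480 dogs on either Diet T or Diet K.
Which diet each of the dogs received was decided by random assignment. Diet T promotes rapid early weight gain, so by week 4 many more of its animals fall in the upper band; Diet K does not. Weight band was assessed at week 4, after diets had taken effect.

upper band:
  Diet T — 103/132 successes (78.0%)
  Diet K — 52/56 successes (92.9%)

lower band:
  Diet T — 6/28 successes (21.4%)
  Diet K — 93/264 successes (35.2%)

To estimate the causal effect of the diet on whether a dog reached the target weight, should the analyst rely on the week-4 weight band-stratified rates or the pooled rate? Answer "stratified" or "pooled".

pooled

Week-4 weight band lies on the pathway diet → week-4 weight band → outcome, so adjusting for it blocks the indirect effect. For the total causal effect of diet, use the unadjusted pooled rates.
Pooled: Diet T 68.1% vs Diet K 45.3%; Diet T is higher overall.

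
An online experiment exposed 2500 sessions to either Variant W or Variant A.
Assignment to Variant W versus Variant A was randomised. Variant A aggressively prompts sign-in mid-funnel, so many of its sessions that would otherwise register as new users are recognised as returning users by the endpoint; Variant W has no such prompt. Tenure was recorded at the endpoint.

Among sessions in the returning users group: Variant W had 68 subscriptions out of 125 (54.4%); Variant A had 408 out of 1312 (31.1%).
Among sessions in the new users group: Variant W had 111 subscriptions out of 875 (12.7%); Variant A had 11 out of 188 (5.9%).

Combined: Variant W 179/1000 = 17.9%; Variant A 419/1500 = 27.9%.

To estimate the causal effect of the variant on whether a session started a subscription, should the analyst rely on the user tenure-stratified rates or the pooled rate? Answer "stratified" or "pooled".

The user tenure-specific comparison favours Variant W throughout, but the pooled figures favour Variant A. The question is whether to condition on user tenure.
Stratifying would compare variants among sessions the variants themselves sorted into user tenure groups — a form of selection on an intermediate. The unconditioned pooled rates give the total causal effect.
Pooled: Variant W 17.9% vs Variant A 27.9%; Variant A is higher overall.

pooled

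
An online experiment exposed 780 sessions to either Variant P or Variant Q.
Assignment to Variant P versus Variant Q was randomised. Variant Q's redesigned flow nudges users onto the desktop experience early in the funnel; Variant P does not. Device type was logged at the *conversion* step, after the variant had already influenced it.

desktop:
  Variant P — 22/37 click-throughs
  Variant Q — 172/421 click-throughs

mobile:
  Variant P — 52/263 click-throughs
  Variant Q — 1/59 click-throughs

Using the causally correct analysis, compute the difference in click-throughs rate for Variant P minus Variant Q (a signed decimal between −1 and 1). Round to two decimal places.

-0.11

Because the variant influences device type, device type is a post-treatment mediator, not a confounder. Stratifying on it would bias the estimate; the causal effect is the crude pooled difference.
The causal difference is the pooled difference: 0.247 − 0.360 = -0.114.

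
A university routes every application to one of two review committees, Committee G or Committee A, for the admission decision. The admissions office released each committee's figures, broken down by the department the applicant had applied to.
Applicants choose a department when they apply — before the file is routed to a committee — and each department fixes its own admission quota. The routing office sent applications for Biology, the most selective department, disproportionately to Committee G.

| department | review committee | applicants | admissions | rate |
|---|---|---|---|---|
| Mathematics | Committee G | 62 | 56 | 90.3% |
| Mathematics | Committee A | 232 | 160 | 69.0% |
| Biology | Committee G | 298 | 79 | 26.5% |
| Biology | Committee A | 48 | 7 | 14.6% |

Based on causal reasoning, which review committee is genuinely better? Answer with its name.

Committee G

The stratified and pooled comparisons disagree (Committee G wins within each department; Committee A wins overall), so the answer turns on the causal role of department.
The imbalance in department arose from how applicants were allocated, not from anything the review committee did; and department independently affects the outcome. The pooled gap is confounded — condition on department.
Within each level — Mathematics: 90.3% vs 69.0%; Biology: 26.5% vs 14.6% — Committee G is higher every time.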